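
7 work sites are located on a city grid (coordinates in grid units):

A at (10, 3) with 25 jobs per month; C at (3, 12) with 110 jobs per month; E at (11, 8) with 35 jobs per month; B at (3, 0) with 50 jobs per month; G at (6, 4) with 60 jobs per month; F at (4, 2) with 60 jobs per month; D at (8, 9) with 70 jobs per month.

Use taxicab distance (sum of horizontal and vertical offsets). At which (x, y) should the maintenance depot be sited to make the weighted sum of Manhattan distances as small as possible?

(4, 8)

Manhattan distance separates: Σwᵢ(|x−xᵢ|+|y−yᵢ|) = Σwᵢ|x−xᵢ| + Σwᵢ|y−yᵢ|, so x and y are optimised independently as 1-D weighted medians.
Total weight W = 410; half = 205.
x-coordinate, sorted with cumulative weight:
  x=3 (C, w=110) cum 110
  x=3 (B, w=50) cum 160
  x=4 (F, w=60) cum 220  ← median
  x=6 (G, w=60) cum 280
  x=8 (D, w=70) cum 350
  x=10 (A, w=25) cum 375
  x=11 (E, w=35) cum 410
⇒ x* = 4
y-coordinate, sorted with cumulative weight:
  y=0 (B, w=50) cum 50
  y=2 (F, w=60) cum 110
  y=3 (A, w=25) cum 135
  y=4 (G, w=60) cum 195
  y=8 (E, w=35) cum 230  ← median
  y=9 (D, w=70) cum 300
  y=12 (C, w=110) cum 410
⇒ y* = 8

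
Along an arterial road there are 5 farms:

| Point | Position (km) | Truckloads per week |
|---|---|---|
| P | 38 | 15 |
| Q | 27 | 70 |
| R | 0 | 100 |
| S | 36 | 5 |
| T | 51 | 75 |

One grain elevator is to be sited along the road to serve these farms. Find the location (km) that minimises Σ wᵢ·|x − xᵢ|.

For a sum of weighted absolute distances on a line, the optimum is the weighted median (not the mean). Total weight W = 265; half-weight = 132.5.
Sort by position and accumulate weight:
  km 0 (R, w=100) → cum 100
  km 27 (Q, w=70) → cum 170  ≥ 132.5 → median here
  km 36 (S, w=5) → cum 175
  km 38 (P, w=15) → cum 190
  km 51 (T, w=75) → cum 265
Optimal location: km 27.

x = 27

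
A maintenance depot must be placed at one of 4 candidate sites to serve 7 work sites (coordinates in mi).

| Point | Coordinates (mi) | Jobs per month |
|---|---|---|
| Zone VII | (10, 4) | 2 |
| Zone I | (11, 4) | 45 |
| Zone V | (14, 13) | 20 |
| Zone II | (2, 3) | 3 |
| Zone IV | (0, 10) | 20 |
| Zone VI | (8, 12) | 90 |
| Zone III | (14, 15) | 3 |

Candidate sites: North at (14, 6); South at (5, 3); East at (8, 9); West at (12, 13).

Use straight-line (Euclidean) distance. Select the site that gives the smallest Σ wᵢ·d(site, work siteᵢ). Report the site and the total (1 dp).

Total weighted distance at each candidate:
  North (14, 6): total = 1430.2
  South (5, 3): total = 1632.9
  East (8, 9): total = 899.5
  West (12, 13): total = 1135.3
Minimum is at East with total 899.5 mi.

East, total 899.5 mi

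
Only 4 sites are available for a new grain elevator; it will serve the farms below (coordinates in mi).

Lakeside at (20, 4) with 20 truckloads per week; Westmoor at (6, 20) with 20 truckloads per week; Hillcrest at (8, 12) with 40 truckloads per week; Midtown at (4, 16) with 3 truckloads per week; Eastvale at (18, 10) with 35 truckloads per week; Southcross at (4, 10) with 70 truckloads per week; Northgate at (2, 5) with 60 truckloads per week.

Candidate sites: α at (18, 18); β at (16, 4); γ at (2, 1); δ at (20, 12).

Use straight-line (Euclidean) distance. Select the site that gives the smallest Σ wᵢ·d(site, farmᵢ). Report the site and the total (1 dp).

Total weighted distance at each candidate:
  α (18, 18): total = 3680.7
  β (16, 4): total = 2963.5
  γ (2, 1): total = 2827.8
  δ (20, 12): total = 3398.5
Minimum is at γ with total 2827.8 mi.

γ, total 2827.8 mi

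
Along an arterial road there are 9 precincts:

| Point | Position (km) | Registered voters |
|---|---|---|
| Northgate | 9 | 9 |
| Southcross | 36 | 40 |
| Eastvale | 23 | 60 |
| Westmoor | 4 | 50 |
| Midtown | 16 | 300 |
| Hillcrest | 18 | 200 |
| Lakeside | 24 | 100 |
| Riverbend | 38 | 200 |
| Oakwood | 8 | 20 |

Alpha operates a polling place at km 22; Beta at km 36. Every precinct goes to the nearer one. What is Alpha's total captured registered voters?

The indifferent point is the midpoint (22+36)/2 = 29; precincts left of it (closer to Alpha at 22) go to Alpha, those right go to Beta.
  Westmoor at 4 (w=50) → Alpha
  Oakwood at 8 (w=20) → Alpha
  Northgate at 9 (w=9) → Alpha
  Midtown at 16 (w=300) → Alpha
  Hillcrest at 18 (w=200) → Alpha
  Eastvale at 23 (w=60) → Alpha
  Lakeside at 24 (w=100) → Alpha
  Southcross at 36 (w=40) → Beta
  Riverbend at 38 (w=200) → Beta
Alpha captures 739; Beta captures 240.

739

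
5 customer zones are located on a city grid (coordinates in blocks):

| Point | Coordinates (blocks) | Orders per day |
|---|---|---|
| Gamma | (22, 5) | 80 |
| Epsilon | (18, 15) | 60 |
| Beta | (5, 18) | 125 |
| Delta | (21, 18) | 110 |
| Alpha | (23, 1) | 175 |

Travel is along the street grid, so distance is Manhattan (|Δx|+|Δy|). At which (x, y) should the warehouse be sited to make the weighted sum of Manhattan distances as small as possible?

(21, 15)

Manhattan distance separates: Σwᵢ(|x−xᵢ|+|y−yᵢ|) = Σwᵢ|x−xᵢ| + Σwᵢ|y−yᵢ|, so x and y are optimised independently as 1-D weighted medians.
Total weight W = 550; half = 275.
x-coordinate, sorted with cumulative weight:
  x=5 (Beta, w=125) cum 125
  x=18 (Epsilon, w=60) cum 185
  x=21 (Delta, w=110) cum 295  ← median
  x=22 (Gamma, w=80) cum 375
  x=23 (Alpha, w=175) cum 550
⇒ x* = 21
y-coordinate, sorted with cumulative weight:
  y=1 (Alpha, w=175) cum 175
  y=5 (Gamma, w=80) cum 255
  y=15 (Epsilon, w=60) cum 315  ← median
  y=18 (Beta, w=125) cum 440
  y=18 (Delta, w=110) cum 550
⇒ y* = 15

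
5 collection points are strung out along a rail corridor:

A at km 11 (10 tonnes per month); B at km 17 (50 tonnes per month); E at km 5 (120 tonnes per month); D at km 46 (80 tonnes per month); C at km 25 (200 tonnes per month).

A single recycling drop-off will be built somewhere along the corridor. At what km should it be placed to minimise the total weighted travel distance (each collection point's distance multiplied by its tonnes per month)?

x = 25

For a sum of weighted absolute distances on a line, the optimum is the weighted median (not the mean). Total weight W = 460; half-weight = 230.
Sort by position and accumulate weight:
  km 5 (E, w=120) → cum 120
  km 11 (A, w=10) → cum 130
  km 17 (B, w=50) → cum 180
  km 25 (C, w=200) → cum 380  ≥ 230 → median here
  km 46 (D, w=80) → cum 460
Optimal location: km 25.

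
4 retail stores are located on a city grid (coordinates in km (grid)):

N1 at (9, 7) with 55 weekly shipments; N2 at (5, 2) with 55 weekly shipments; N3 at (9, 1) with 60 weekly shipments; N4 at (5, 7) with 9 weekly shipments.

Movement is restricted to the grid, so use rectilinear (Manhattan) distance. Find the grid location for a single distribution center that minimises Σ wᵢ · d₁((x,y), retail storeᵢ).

(9, 2)

Manhattan distance separates: Σwᵢ(|x−xᵢ|+|y−yᵢ|) = Σwᵢ|x−xᵢ| + Σwᵢ|y−yᵢ|, so x and y are optimised independently as 1-D weighted medians.
Total weight W = 179; half = 89.5.
x-coordinate, sorted with cumulative weight:
  x=5 (N2, w=55) cum 55
  x=5 (N4, w=9) cum 64
  x=9 (N1, w=55) cum 119  ← median
  x=9 (N3, w=60) cum 179
⇒ x* = 9
y-coordinate, sorted with cumulative weight:
  y=1 (N3, w=60) cum 60
  y=2 (N2, w=55) cum 115  ← median
  y=7 (N1, w=55) cum 170
  y=7 (N4, w=9) cum 179
⇒ y* = 2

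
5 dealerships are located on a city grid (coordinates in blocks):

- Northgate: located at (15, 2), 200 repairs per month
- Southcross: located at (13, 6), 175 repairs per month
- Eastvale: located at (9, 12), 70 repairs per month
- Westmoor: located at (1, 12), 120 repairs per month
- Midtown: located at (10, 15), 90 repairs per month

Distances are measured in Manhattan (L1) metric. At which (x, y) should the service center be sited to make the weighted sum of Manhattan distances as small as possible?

(13, 6)

Manhattan distance separates: Σwᵢ(|x−xᵢ|+|y−yᵢ|) = Σwᵢ|x−xᵢ| + Σwᵢ|y−yᵢ|, so x and y are optimised independently as 1-D weighted medians.
Total weight W = 655; half = 327.5.
x-coordinate, sorted with cumulative weight:
  x=1 (Westmoor, w=120) cum 120
  x=9 (Eastvale, w=70) cum 190
  x=10 (Midtown, w=90) cum 280
  x=13 (Southcross, w=175) cum 455  ← median
  x=15 (Northgate, w=200) cum 655
⇒ x* = 13
y-coordinate, sorted with cumulative weight:
  y=2 (Northgate, w=200) cum 200
  y=6 (Southcross, w=175) cum 375  ← median
  y=12 (Eastvale, w=70) cum 445
  y=12 (Westmoor, w=120) cum 565
  y=15 (Midtown, w=90) cum 655
⇒ y* = 6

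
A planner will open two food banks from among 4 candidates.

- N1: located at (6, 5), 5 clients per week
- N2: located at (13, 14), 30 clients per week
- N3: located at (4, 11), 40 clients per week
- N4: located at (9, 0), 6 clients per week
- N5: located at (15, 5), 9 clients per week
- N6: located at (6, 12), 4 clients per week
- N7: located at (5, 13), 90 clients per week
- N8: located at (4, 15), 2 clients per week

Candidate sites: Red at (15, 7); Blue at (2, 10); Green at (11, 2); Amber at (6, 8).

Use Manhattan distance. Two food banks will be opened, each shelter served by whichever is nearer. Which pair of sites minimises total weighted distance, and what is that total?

{Red, Blue}, total 1109

Evaluate every pair (each demand assigned to the nearer of the two):
  {Red, Blue}: total = 1109
  {Red, Amber}: total = 1143
  {Blue, Green}: total = 1245
  {Green, Amber}: total = 1266
  {Blue, Amber}: total = 1269
  {Red, Green}: total = 2486
Best pair: {Red, Blue} with total 1109.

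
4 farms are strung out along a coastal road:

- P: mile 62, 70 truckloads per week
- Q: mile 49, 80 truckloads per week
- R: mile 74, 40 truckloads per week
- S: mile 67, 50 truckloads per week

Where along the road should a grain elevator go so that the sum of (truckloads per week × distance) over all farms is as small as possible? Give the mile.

x = 62

For a sum of weighted absolute distances on a line, the optimum is the weighted median (not the mean). Total weight W = 240; half-weight = 120.
Sort by position and accumulate weight:
  mile 49 (Q, w=80) → cum 80
  mile 62 (P, w=70) → cum 150  ≥ 120 → median here
  mile 67 (S, w=50) → cum 200
  mile 74 (R, w=40) → cum 240
Optimal location: mile 62.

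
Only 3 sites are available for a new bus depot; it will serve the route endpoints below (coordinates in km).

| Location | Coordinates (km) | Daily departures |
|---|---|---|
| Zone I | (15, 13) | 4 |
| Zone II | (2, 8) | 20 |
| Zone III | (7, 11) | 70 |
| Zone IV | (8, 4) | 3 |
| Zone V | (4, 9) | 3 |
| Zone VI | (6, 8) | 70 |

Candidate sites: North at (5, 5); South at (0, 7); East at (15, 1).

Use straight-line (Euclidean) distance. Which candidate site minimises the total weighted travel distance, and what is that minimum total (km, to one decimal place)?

Total weighted distance at each candidate:
  North (5, 5): total = 822.0
  South (0, 7): total = 1138.5
  East (15, 1): total = 2101.5
Minimum is at North with total 822.0 km.

North, total 822.0 km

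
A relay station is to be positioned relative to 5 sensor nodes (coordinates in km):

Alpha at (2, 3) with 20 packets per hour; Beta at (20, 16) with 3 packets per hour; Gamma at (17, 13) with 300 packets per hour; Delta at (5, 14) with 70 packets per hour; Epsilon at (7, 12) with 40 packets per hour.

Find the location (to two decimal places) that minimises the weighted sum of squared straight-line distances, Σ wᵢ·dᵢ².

The minimiser of Σwᵢ‖p−pᵢ‖² is the weighted centroid p* = (Σwᵢpᵢ)/(Σwᵢ).
Σwᵢ = 433.
Σwᵢxᵢ = 20·2 + 3·20 + 300·17 + 70·5 + 40·7 = 5830.
Σwᵢyᵢ = 20·3 + 3·16 + 300·13 + 70·14 + 40·12 = 5468.
x* = 5830/433 = 13.46, y* = 5468/433 = 12.63.

(13.46, 12.63)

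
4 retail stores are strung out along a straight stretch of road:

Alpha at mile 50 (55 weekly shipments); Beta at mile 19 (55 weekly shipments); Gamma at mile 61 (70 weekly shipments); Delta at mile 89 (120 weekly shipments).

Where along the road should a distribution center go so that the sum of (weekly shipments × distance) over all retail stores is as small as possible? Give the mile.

For a sum of weighted absolute distances on a line, the optimum is the weighted median (not the mean). Total weight W = 300; half-weight = 150.
Sort by position and accumulate weight:
  mile 19 (Beta, w=55) → cum 55
  mile 50 (Alpha, w=55) → cum 110
  mile 61 (Gamma, w=70) → cum 180  ≥ 150 → median here
  mile 89 (Delta, w=120) → cum 300
Optimal location: mile 61.

x = 61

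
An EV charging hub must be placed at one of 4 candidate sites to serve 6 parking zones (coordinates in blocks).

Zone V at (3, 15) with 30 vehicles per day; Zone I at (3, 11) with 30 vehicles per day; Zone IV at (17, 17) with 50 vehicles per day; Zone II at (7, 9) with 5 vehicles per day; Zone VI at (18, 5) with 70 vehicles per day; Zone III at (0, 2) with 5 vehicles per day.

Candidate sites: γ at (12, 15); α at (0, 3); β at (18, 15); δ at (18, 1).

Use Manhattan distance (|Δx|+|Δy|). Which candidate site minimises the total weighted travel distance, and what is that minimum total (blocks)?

β, total 2110 blocks

Total weighted distance at each candidate:
  γ (12, 15): total = 2310
  α (0, 3): total = 3800
  β (18, 15): total = 2110
  δ (18, 1): total = 2940
Minimum is at β with total 2110 blocks.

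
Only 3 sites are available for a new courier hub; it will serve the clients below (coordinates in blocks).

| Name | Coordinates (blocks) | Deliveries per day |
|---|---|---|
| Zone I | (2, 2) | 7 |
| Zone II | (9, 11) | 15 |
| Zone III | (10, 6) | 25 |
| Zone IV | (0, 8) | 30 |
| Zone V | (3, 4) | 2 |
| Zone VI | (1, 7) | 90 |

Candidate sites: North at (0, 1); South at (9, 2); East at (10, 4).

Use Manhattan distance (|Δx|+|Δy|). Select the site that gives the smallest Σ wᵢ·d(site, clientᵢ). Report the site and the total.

Total weighted distance at each candidate:
  North (0, 1): total = 1533
  South (9, 2): total = 1945
  East (10, 4): total = 1754
Minimum is at North with total 1533 blocks.

North, total 1533 blocks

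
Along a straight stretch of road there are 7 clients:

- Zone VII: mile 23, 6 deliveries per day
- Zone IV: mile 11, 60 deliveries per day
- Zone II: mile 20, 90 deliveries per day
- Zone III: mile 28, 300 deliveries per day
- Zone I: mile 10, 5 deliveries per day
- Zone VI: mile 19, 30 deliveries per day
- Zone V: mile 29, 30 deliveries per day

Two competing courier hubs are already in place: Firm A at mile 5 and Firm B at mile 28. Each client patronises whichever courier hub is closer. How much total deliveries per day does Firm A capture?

65

The indifferent point is the midpoint (5+28)/2 = 16.5; clients left of it (closer to Firm A at 5) go to Firm A, those right go to Firm B.
  Zone I at 10 (w=5) → Firm A
  Zone IV at 11 (w=60) → Firm A
  Zone VI at 19 (w=30) → Firm B
  Zone II at 20 (w=90) → Firm B
  Zone VII at 23 (w=6) → Firm B
  Zone III at 28 (w=300) → Firm B
  Zone V at 29 (w=30) → Firm B
Firm A captures 65; Firm B captures 456.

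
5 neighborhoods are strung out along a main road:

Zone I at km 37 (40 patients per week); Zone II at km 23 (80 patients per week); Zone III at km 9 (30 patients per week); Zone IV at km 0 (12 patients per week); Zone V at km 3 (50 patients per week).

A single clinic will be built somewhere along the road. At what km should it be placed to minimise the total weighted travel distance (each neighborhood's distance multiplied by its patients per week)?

For a sum of weighted absolute distances on a line, the optimum is the weighted median (not the mean). Total weight W = 212; half-weight = 106.
Sort by position and accumulate weight:
  km 0 (Zone IV, w=12) → cum 12
  km 3 (Zone V, w=50) → cum 62
  km 9 (Zone III, w=30) → cum 92
  km 23 (Zone II, w=80) → cum 172  ≥ 106 → median here
  km 37 (Zone I, w=40) → cum 212
Optimal location: km 23.

x = 23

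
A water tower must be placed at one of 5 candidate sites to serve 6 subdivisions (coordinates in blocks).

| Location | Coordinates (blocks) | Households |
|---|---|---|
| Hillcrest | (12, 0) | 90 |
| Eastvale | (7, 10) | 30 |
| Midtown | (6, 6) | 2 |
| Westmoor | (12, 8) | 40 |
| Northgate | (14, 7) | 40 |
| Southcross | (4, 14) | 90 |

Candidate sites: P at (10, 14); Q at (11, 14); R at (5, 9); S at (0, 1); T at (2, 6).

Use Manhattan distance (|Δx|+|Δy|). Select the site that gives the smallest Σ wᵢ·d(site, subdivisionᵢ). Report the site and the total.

Total weighted distance at each candidate:
  P (10, 14): total = 2974
  Q (11, 14): total = 2926
  R (5, 9): total = 2838
  S (0, 1): total = 4762
  T (2, 6): total = 3618
Minimum is at R with total 2838 blocks.

R, total 2838 blocks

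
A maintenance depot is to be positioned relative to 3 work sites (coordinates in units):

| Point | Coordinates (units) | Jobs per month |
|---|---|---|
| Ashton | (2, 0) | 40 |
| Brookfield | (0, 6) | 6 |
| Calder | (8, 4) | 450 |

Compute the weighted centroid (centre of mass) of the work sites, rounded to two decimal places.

The minimiser of Σwᵢ‖p−pᵢ‖² is the weighted centroid p* = (Σwᵢpᵢ)/(Σwᵢ).
Σwᵢ = 496.
Σwᵢxᵢ = 40·2 + 6·0 + 450·8 = 3680.
Σwᵢyᵢ = 40·0 + 6·6 + 450·4 = 1836.
x* = 3680/496 = 7.42, y* = 1836/496 = 3.70.

(7.42, 3.70)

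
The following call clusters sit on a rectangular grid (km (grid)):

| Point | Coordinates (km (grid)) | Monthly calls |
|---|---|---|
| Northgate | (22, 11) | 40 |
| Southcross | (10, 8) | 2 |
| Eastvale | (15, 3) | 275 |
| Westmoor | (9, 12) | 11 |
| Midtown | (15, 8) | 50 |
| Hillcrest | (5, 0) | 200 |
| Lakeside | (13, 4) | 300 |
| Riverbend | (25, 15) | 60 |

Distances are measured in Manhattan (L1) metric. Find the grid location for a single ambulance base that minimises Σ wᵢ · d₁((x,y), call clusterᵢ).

(13, 3)

Manhattan distance separates: Σwᵢ(|x−xᵢ|+|y−yᵢ|) = Σwᵢ|x−xᵢ| + Σwᵢ|y−yᵢ|, so x and y are optimised independently as 1-D weighted medians.
Total weight W = 938; half = 469.
x-coordinate, sorted with cumulative weight:
  x=5 (Hillcrest, w=200) cum 200
  x=9 (Westmoor, w=11) cum 211
  x=10 (Southcross, w=2) cum 213
  x=13 (Lakeside, w=300) cum 513  ← median
  x=15 (Eastvale, w=275) cum 788
  x=15 (Midtown, w=50) cum 838
  x=22 (Northgate, w=40) cum 878
  x=25 (Riverbend, w=60) cum 938
⇒ x* = 13
y-coordinate, sorted with cumulative weight:
  y=0 (Hillcrest, w=200) cum 200
  y=3 (Eastvale, w=275) cum 475  ← median
  y=4 (Lakeside, w=300) cum 775
  y=8 (Southcross, w=2) cum 777
  y=8 (Midtown, w=50) cum 827
  y=11 (Northgate, w=40) cum 867
  y=12 (Westmoor, w=11) cum 878
  y=15 (Riverbend, w=60) cum 938
⇒ y* = 3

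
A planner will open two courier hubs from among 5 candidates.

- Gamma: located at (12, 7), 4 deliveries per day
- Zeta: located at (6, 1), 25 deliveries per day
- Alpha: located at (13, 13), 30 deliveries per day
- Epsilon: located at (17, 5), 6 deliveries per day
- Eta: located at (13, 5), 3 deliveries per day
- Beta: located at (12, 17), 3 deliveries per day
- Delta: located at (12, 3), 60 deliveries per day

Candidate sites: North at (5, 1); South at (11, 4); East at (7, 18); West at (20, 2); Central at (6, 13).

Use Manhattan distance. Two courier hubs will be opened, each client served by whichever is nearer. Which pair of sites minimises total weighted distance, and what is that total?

{North, South}, total 584

Evaluate every pair (each demand assigned to the nearer of the two):
  {North, South}: total = 584
  {South, Central}: total = 627
  {South, East}: total = 735
  {South, West}: total = 753
  {North, Central}: total = 985
  {North, East}: total = 1097
  {West, Central}: total = 1194
  {North, West}: total = 1292
  {East, West}: total = 1381
  {East, Central}: total = 1695
Best pair: {North, South} with total 584.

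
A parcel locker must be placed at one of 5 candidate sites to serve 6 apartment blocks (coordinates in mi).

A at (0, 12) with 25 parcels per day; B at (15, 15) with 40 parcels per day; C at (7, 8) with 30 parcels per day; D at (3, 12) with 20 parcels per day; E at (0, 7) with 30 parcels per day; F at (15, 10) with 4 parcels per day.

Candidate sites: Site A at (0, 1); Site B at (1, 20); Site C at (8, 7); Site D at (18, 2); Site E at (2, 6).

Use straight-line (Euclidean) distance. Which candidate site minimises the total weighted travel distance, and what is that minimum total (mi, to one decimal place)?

Total weighted distance at each candidate:
  Site A (0, 1): total = 1870.7
  Site B (1, 20): total = 1823.6
  Site C (8, 7): total = 1115.4
  Site D (18, 2): total = 2379.5
  Site E (2, 6): total = 1195.3
Minimum is at Site C with total 1115.4 mi.

Site C, total 1115.4 mi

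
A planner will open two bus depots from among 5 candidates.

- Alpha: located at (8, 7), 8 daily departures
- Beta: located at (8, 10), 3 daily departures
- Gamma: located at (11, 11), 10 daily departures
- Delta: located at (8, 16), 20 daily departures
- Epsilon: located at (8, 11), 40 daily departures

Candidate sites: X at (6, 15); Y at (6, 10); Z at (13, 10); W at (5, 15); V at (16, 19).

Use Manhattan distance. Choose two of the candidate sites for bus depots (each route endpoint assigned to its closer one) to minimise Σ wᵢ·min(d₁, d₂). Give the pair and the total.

{X, Y}, total 286

Evaluate every pair (each demand assigned to the nearer of the two):
  {X, Y}: total = 286
  {Y, W}: total = 306
  {Y, Z}: total = 356
  {Y, V}: total = 386
  {X, Z}: total = 409
  {Z, W}: total = 429
  {X, W}: total = 491
  {X, V}: total = 491
  {Z, V}: total = 569
  {W, V}: total = 572
Best pair: {X, Y} with total 286.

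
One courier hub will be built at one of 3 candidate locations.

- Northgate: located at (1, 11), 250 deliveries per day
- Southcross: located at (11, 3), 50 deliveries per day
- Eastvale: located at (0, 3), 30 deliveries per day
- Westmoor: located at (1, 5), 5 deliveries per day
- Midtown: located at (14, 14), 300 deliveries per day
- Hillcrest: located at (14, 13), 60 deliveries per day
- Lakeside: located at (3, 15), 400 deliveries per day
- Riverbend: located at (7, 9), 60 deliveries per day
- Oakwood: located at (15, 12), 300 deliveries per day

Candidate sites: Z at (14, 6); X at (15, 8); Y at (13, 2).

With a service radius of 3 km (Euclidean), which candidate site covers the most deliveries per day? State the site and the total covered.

Coverage radius r = 3 km; a point is covered iff (Δx)²+(Δy)² ≤ 3² = 9.
  Z (14, 6): covers {none} → 0
  X (15, 8): covers {none} → 0
  Y (13, 2): covers {Southcross} → 50
Maximum coverage at Y: 50 deliveries per day.

Y, covering 50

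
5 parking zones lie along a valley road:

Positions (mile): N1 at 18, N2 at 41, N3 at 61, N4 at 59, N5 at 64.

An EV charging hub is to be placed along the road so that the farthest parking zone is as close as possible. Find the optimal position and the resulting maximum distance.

location 41, max distance 23

The 1-center on a line is the midpoint of the two extreme points: leftmost at 18, rightmost at 64.
Optimal location = (18 + 64)/2 = 41; maximum distance = (64 − 18)/2 = 23.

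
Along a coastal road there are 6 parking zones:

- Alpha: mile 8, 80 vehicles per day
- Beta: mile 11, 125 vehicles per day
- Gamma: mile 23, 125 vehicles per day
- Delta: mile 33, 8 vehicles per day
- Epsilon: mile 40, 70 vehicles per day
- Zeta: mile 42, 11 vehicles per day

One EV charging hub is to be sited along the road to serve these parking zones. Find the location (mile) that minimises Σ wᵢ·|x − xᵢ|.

x = 23

For a sum of weighted absolute distances on a line, the optimum is the weighted median (not the mean). Total weight W = 419; half-weight = 209.5.
Sort by position and accumulate weight:
  mile 8 (Alpha, w=80) → cum 80
  mile 11 (Beta, w=125) → cum 205
  mile 23 (Gamma, w=125) → cum 330  ≥ 209.5 → median here
  mile 33 (Delta, w=8) → cum 338
  mile 40 (Epsilon, w=70) → cum 408
  mile 42 (Zeta, w=11) → cum 419
Optimal location: mile 23.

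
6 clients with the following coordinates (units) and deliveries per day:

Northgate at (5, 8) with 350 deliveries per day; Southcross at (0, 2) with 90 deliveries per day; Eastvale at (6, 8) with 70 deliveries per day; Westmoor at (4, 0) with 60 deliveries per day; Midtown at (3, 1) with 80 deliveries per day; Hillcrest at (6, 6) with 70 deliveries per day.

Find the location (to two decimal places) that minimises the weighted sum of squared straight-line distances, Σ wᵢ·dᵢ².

(4.26, 5.61)

The minimiser of Σwᵢ‖p−pᵢ‖² is the weighted centroid p* = (Σwᵢpᵢ)/(Σwᵢ).
Σwᵢ = 720.
Σwᵢxᵢ = 350·5 + 90·0 + 70·6 + 60·4 + 80·3 + 70·6 = 3070.
Σwᵢyᵢ = 350·8 + 90·2 + 70·8 + 60·0 + 80·1 + 70·6 = 4040.
x* = 3070/720 = 4.26, y* = 4040/720 = 5.61.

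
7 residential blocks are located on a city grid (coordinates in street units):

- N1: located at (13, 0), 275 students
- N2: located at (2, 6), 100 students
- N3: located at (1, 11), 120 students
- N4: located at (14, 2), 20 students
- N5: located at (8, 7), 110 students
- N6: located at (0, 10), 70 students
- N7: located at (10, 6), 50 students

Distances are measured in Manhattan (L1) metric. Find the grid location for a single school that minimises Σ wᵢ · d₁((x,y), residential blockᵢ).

Manhattan distance separates: Σwᵢ(|x−xᵢ|+|y−yᵢ|) = Σwᵢ|x−xᵢ| + Σwᵢ|y−yᵢ|, so x and y are optimised independently as 1-D weighted medians.
Total weight W = 745; half = 372.5.
x-coordinate, sorted with cumulative weight:
  x=0 (N6, w=70) cum 70
  x=1 (N3, w=120) cum 190
  x=2 (N2, w=100) cum 290
  x=8 (N5, w=110) cum 400  ← median
  x=10 (N7, w=50) cum 450
  x=13 (N1, w=275) cum 725
  x=14 (N4, w=20) cum 745
⇒ x* = 8
y-coordinate, sorted with cumulative weight:
  y=0 (N1, w=275) cum 275
  y=2 (N4, w=20) cum 295
  y=6 (N2, w=100) cum 395  ← median
  y=6 (N7, w=50) cum 445
  y=7 (N5, w=110) cum 555
  y=10 (N6, w=70) cum 625
  y=11 (N3, w=120) cum 745
⇒ y* = 6

(8, 6)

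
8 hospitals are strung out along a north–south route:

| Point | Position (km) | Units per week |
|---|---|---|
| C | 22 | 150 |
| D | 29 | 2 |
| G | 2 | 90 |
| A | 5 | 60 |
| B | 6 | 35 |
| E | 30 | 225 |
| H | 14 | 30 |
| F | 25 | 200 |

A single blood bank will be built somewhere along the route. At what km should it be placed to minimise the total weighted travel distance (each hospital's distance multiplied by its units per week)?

x = 25

For a sum of weighted absolute distances on a line, the optimum is the weighted median (not the mean). Total weight W = 792; half-weight = 396.
Sort by position and accumulate weight:
  km 2 (G, w=90) → cum 90
  km 5 (A, w=60) → cum 150
  km 6 (B, w=35) → cum 185
  km 14 (H, w=30) → cum 215
  km 22 (C, w=150) → cum 365
  km 25 (F, w=200) → cum 565  ≥ 396 → median here
  km 29 (D, w=2) → cum 567
  km 30 (E, w=225) → cum 792
Optimal location: km 25.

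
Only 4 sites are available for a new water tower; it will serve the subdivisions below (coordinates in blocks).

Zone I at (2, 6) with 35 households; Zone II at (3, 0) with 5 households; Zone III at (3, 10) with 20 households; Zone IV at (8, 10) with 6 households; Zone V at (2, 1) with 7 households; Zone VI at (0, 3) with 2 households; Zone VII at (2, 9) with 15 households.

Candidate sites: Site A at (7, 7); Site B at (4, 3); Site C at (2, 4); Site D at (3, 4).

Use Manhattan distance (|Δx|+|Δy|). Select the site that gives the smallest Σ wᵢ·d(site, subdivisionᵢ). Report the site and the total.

Site C, total 409 blocks

Total weighted distance at each candidate:
  Site A (7, 7): total = 633
  Site B (4, 3): total = 577
  Site C (2, 4): total = 409
  Site D (3, 4): total = 437
Minimum is at Site C with total 409 blocks.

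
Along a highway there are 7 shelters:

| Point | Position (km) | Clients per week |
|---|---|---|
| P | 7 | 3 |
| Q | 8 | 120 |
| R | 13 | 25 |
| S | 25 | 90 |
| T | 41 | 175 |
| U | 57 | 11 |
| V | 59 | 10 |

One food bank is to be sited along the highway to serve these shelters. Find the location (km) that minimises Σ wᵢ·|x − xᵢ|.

x = 25

For a sum of weighted absolute distances on a line, the optimum is the weighted median (not the mean). Total weight W = 434; half-weight = 217.
Sort by position and accumulate weight:
  km 7 (P, w=3) → cum 3
  km 8 (Q, w=120) → cum 123
  km 13 (R, w=25) → cum 148
  km 25 (S, w=90) → cum 238  ≥ 217 → median here
  km 41 (T, w=175) → cum 413
  km 57 (U, w=11) → cum 424
  km 59 (V, w=10) → cum 434
Optimal location: km 25.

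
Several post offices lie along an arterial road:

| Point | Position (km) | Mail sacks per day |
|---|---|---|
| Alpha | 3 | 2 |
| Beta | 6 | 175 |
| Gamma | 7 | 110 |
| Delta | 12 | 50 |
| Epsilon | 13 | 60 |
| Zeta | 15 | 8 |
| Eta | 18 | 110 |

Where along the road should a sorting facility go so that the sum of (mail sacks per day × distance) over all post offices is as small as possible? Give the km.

x = 7

For a sum of weighted absolute distances on a line, the optimum is the weighted median (not the mean). Total weight W = 515; half-weight = 257.5.
Sort by position and accumulate weight:
  km 3 (Alpha, w=2) → cum 2
  km 6 (Beta, w=175) → cum 177
  km 7 (Gamma, w=110) → cum 287  ≥ 257.5 → median here
  km 12 (Delta, w=50) → cum 337
  km 13 (Epsilon, w=60) → cum 397
  km 15 (Zeta, w=8) → cum 405
  km 18 (Eta, w=110) → cum 515
Optimal location: km 7.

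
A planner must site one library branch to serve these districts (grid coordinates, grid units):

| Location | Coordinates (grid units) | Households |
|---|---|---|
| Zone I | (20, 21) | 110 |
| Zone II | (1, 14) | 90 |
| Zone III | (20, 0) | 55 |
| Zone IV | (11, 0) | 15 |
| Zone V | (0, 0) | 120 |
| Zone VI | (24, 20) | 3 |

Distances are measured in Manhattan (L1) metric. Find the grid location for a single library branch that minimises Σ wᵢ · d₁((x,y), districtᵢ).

Manhattan distance separates: Σwᵢ(|x−xᵢ|+|y−yᵢ|) = Σwᵢ|x−xᵢ| + Σwᵢ|y−yᵢ|, so x and y are optimised independently as 1-D weighted medians.
Total weight W = 393; half = 196.5.
x-coordinate, sorted with cumulative weight:
  x=0 (Zone V, w=120) cum 120
  x=1 (Zone II, w=90) cum 210  ← median
  x=11 (Zone IV, w=15) cum 225
  x=20 (Zone I, w=110) cum 335
  x=20 (Zone III, w=55) cum 390
  x=24 (Zone VI, w=3) cum 393
⇒ x* = 1
y-coordinate, sorted with cumulative weight:
  y=0 (Zone III, w=55) cum 55
  y=0 (Zone IV, w=15) cum 70
  y=0 (Zone V, w=120) cum 190
  y=14 (Zone II, w=90) cum 280  ← median
  y=20 (Zone VI, w=3) cum 283
  y=21 (Zone I, w=110) cum 393
⇒ y* = 14

(1, 14)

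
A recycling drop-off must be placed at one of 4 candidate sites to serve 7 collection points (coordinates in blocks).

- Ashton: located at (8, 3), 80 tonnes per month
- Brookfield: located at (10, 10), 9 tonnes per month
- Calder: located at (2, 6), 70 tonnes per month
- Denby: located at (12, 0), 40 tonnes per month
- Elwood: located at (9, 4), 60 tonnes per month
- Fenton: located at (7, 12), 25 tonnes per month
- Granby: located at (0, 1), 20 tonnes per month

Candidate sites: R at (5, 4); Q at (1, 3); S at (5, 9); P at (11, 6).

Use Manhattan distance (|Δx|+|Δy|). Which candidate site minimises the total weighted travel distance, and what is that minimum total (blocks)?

Total weighted distance at each candidate:
  R (5, 4): total = 1859
  Q (1, 3): total = 2519
  S (5, 9): total = 2759
  P (11, 6): total = 2245
Minimum is at R with total 1859 blocks.

R, total 1859 blocks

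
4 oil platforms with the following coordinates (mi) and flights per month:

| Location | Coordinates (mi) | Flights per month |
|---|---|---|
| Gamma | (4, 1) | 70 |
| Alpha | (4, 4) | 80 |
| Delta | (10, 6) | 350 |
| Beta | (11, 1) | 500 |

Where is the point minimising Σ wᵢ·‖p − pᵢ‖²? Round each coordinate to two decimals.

The minimiser of Σwᵢ‖p−pᵢ‖² is the weighted centroid p* = (Σwᵢpᵢ)/(Σwᵢ).
Σwᵢ = 1000.
Σwᵢxᵢ = 70·4 + 80·4 + 350·10 + 500·11 = 9600.
Σwᵢyᵢ = 70·1 + 80·4 + 350·6 + 500·1 = 2990.
x* = 9600/1000 = 9.60, y* = 2990/1000 = 2.99.

(9.60, 2.99)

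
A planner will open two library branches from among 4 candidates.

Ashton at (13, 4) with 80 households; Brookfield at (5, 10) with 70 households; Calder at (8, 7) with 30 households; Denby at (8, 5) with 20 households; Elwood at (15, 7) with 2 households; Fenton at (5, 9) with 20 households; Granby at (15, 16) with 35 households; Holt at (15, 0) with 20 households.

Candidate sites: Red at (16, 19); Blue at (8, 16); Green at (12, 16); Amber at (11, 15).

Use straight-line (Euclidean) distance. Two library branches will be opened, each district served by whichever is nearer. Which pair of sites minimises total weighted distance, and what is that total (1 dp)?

Evaluate every pair (each demand assigned to the nearer of the two):
  {Blue, Amber}: total = 2454.1
  {Green, Amber}: total = 2509.3
  {Red, Amber}: total = 2515.0
  {Blue, Green}: total = 2524.8
  {Red, Blue}: total = 2634.7
  {Red, Green}: total = 2785.8
Best pair: {Blue, Amber} with total 2454.1.

{Blue, Amber}, total 2454.1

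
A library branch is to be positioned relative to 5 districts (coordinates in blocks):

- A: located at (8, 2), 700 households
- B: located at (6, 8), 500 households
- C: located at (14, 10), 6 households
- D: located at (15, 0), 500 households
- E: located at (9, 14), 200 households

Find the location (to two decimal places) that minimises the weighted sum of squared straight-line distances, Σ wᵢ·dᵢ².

(9.44, 4.33)

The minimiser of Σwᵢ‖p−pᵢ‖² is the weighted centroid p* = (Σwᵢpᵢ)/(Σwᵢ).
Σwᵢ = 1906.
Σwᵢxᵢ = 700·8 + 500·6 + 6·14 + 500·15 + 200·9 = 17984.
Σwᵢyᵢ = 700·2 + 500·8 + 6·10 + 500·0 + 200·14 = 8260.
x* = 17984/1906 = 9.44, y* = 8260/1906 = 4.33.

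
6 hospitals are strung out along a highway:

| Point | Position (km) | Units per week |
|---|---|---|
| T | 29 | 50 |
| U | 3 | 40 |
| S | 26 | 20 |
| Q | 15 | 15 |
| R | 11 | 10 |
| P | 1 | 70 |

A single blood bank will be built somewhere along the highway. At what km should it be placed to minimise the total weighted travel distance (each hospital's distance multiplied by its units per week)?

x = 3

For a sum of weighted absolute distances on a line, the optimum is the weighted median (not the mean). Total weight W = 205; half-weight = 102.5.
Sort by position and accumulate weight:
  km 1 (P, w=70) → cum 70
  km 3 (U, w=40) → cum 110  ≥ 102.5 → median here
  km 11 (R, w=10) → cum 120
  km 15 (Q, w=15) → cum 135
  km 26 (S, w=20) → cum 155
  km 29 (T, w=50) → cum 205
Optimal location: km 3.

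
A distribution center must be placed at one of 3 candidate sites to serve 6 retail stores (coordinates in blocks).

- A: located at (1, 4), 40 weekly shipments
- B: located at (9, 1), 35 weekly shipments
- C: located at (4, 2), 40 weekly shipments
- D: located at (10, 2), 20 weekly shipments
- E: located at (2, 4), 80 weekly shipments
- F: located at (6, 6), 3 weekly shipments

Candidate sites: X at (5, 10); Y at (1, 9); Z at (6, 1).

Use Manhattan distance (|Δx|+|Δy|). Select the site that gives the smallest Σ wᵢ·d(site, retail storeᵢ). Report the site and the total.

Total weighted distance at each candidate:
  X (5, 10): total = 2210
  Y (1, 9): total = 1984
  Z (6, 1): total = 1220
Minimum is at Z with total 1220 blocks.

Z, total 1220 blocks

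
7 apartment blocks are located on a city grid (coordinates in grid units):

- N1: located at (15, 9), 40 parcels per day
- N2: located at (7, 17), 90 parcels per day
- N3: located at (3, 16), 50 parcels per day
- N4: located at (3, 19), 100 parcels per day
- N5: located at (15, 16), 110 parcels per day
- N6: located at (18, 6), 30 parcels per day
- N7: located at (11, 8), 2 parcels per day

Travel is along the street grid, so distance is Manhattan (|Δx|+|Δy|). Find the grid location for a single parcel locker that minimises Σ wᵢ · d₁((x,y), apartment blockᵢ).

(7, 16)

Manhattan distance separates: Σwᵢ(|x−xᵢ|+|y−yᵢ|) = Σwᵢ|x−xᵢ| + Σwᵢ|y−yᵢ|, so x and y are optimised independently as 1-D weighted medians.
Total weight W = 422; half = 211.
x-coordinate, sorted with cumulative weight:
  x=3 (N3, w=50) cum 50
  x=3 (N4, w=100) cum 150
  x=7 (N2, w=90) cum 240  ← median
  x=11 (N7, w=2) cum 242
  x=15 (N1, w=40) cum 282
  x=15 (N5, w=110) cum 392
  x=18 (N6, w=30) cum 422
⇒ x* = 7
y-coordinate, sorted with cumulative weight:
  y=6 (N6, w=30) cum 30
  y=8 (N7, w=2) cum 32
  y=9 (N1, w=40) cum 72
  y=16 (N3, w=50) cum 122
  y=16 (N5, w=110) cum 232  ← median
  y=17 (N2, w=90) cum 322
  y=19 (N4, w=100) cum 422
⇒ y* = 16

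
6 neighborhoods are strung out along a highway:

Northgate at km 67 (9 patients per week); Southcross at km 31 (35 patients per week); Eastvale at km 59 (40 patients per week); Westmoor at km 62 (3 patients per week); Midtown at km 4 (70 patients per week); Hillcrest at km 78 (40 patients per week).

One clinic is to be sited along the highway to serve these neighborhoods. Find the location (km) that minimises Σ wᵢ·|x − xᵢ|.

For a sum of weighted absolute distances on a line, the optimum is the weighted median (not the mean). Total weight W = 197; half-weight = 98.5.
Sort by position and accumulate weight:
  km 4 (Midtown, w=70) → cum 70
  km 31 (Southcross, w=35) → cum 105  ≥ 98.5 → median here
  km 59 (Eastvale, w=40) → cum 145
  km 62 (Westmoor, w=3) → cum 148
  km 67 (Northgate, w=9) → cum 157
  km 78 (Hillcrest, w=40) → cum 197
Optimal location: km 31.

x = 31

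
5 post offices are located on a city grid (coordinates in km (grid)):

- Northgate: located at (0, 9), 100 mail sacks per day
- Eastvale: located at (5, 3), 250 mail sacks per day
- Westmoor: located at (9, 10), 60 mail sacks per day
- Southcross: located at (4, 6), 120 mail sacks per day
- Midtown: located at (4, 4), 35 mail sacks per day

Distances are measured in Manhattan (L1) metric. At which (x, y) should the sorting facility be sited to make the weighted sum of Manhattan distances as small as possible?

(5, 4)

Manhattan distance separates: Σwᵢ(|x−xᵢ|+|y−yᵢ|) = Σwᵢ|x−xᵢ| + Σwᵢ|y−yᵢ|, so x and y are optimised independently as 1-D weighted medians.
Total weight W = 565; half = 282.5.
x-coordinate, sorted with cumulative weight:
  x=0 (Northgate, w=100) cum 100
  x=4 (Southcross, w=120) cum 220
  x=4 (Midtown, w=35) cum 255
  x=5 (Eastvale, w=250) cum 505  ← median
  x=9 (Westmoor, w=60) cum 565
⇒ x* = 5
y-coordinate, sorted with cumulative weight:
  y=3 (Eastvale, w=250) cum 250
  y=4 (Midtown, w=35) cum 285  ← median
  y=6 (Southcross, w=120) cum 405
  y=9 (Northgate, w=100) cum 505
  y=10 (Westmoor, w=60) cum 565
⇒ y* = 4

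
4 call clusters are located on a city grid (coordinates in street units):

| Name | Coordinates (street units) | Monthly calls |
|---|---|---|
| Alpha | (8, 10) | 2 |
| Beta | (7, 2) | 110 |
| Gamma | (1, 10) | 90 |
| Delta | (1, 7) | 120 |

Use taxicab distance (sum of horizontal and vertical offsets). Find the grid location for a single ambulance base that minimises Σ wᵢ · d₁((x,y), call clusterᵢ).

Manhattan distance separates: Σwᵢ(|x−xᵢ|+|y−yᵢ|) = Σwᵢ|x−xᵢ| + Σwᵢ|y−yᵢ|, so x and y are optimised independently as 1-D weighted medians.
Total weight W = 322; half = 161.
x-coordinate, sorted with cumulative weight:
  x=1 (Gamma, w=90) cum 90
  x=1 (Delta, w=120) cum 210  ← median
  x=7 (Beta, w=110) cum 320
  x=8 (Alpha, w=2) cum 322
⇒ x* = 1
y-coordinate, sorted with cumulative weight:
  y=2 (Beta, w=110) cum 110
  y=7 (Delta, w=120) cum 230  ← median
  y=10 (Alpha, w=2) cum 232
  y=10 (Gamma, w=90) cum 322
⇒ y* = 7

(1, 7)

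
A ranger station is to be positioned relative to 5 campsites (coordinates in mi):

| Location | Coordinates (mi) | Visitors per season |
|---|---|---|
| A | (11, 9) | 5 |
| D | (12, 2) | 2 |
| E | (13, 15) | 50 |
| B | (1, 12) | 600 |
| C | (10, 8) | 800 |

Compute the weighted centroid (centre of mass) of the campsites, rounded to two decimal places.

(6.40, 9.88)

The minimiser of Σwᵢ‖p−pᵢ‖² is the weighted centroid p* = (Σwᵢpᵢ)/(Σwᵢ).
Σwᵢ = 1457.
Σwᵢxᵢ = 5·11 + 2·12 + 50·13 + 600·1 + 800·10 = 9329.
Σwᵢyᵢ = 5·9 + 2·2 + 50·15 + 600·12 + 800·8 = 14399.
x* = 9329/1457 = 6.40, y* = 14399/1457 = 9.88.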